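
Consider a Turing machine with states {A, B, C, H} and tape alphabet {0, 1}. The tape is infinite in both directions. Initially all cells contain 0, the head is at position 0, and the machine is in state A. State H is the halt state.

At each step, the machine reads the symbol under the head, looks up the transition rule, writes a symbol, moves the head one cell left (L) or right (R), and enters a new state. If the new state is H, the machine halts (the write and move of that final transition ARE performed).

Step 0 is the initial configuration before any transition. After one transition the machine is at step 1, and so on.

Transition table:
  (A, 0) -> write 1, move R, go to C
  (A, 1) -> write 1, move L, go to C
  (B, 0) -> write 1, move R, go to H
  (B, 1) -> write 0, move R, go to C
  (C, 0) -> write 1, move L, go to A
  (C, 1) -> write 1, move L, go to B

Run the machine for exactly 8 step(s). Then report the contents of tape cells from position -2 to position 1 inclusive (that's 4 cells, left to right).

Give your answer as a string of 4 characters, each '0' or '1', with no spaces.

Answer: 0111

Derivation:
Step 1: in state A at pos 0, read 0 -> (A,0)->write 1,move R,goto C. Now: state=C, head=1, tape[-1..2]=0100 (head:   ^)
Step 2: in state C at pos 1, read 0 -> (C,0)->write 1,move L,goto A. Now: state=A, head=0, tape[-1..2]=0110 (head:  ^)
Step 3: in state A at pos 0, read 1 -> (A,1)->write 1,move L,goto C. Now: state=C, head=-1, tape[-2..2]=00110 (head:  ^)
Step 4: in state C at pos -1, read 0 -> (C,0)->write 1,move L,goto A. Now: state=A, head=-2, tape[-3..2]=001110 (head:  ^)
Step 5: in state A at pos -2, read 0 -> (A,0)->write 1,move R,goto C. Now: state=C, head=-1, tape[-3..2]=011110 (head:   ^)
Step 6: in state C at pos -1, read 1 -> (C,1)->write 1,move L,goto B. Now: state=B, head=-2, tape[-3..2]=011110 (head:  ^)
Step 7: in state B at pos -2, read 1 -> (B,1)->write 0,move R,goto C. Now: state=C, head=-1, tape[-3..2]=001110 (head:   ^)
Step 8: in state C at pos -1, read 1 -> (C,1)->write 1,move L,goto B. Now: state=B, head=-2, tape[-3..2]=001110 (head:  ^)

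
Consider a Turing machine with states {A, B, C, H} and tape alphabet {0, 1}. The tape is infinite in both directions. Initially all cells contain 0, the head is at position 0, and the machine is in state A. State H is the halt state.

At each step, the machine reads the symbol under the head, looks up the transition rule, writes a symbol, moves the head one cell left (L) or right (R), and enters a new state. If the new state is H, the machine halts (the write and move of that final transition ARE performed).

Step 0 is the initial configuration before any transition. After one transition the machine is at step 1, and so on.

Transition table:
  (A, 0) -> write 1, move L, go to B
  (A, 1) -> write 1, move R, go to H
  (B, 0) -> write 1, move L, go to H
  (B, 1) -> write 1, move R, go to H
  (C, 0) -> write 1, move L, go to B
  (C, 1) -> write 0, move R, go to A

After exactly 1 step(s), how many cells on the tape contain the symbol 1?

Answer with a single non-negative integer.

Answer: 1

Derivation:
Step 1: in state A at pos 0, read 0 -> (A,0)->write 1,move L,goto B. Now: state=B, head=-1, tape[-2..1]=0010 (head:  ^)
Cells containing 1 after step 1: {0} -> 1 cell(s)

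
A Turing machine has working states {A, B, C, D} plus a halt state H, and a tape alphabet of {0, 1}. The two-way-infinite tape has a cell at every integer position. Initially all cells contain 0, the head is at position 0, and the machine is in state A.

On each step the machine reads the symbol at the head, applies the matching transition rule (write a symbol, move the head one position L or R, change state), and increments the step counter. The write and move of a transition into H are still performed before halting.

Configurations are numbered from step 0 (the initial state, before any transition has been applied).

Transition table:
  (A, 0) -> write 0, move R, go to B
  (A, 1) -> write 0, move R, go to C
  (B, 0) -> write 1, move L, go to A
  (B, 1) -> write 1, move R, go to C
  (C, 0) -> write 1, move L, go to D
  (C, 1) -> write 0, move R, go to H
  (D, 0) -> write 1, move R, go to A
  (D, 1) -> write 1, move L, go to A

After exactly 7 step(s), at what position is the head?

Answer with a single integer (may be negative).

Step 1: in state A at pos 0, read 0 -> (A,0)->write 0,move R,goto B. Now: state=B, head=1, tape[-1..2]=0000 (head:   ^)
Step 2: in state B at pos 1, read 0 -> (B,0)->write 1,move L,goto A. Now: state=A, head=0, tape[-1..2]=0010 (head:  ^)
Step 3: in state A at pos 0, read 0 -> (A,0)->write 0,move R,goto B. Now: state=B, head=1, tape[-1..2]=0010 (head:   ^)
Step 4: in state B at pos 1, read 1 -> (B,1)->write 1,move R,goto C. Now: state=C, head=2, tape[-1..3]=00100 (head:    ^)
Step 5: in state C at pos 2, read 0 -> (C,0)->write 1,move L,goto D. Now: state=D, head=1, tape[-1..3]=00110 (head:   ^)
Step 6: in state D at pos 1, read 1 -> (D,1)->write 1,move L,goto A. Now: state=A, head=0, tape[-1..3]=00110 (head:  ^)
Step 7: in state A at pos 0, read 0 -> (A,0)->write 0,move R,goto B. Now: state=B, head=1, tape[-1..3]=00110 (head:   ^)

Answer: 1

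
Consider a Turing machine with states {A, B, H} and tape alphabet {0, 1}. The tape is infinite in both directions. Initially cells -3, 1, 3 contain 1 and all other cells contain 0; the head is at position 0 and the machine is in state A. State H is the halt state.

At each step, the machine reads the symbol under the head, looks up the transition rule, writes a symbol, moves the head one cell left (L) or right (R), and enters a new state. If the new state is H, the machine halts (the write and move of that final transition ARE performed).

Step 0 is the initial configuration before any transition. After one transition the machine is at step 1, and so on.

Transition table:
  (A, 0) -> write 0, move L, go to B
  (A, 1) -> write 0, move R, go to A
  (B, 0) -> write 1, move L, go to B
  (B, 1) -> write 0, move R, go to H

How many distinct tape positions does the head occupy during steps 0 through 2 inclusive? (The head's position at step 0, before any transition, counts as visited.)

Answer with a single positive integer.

Answer: 3

Derivation:
Step 1: in state A at pos 0, read 0 -> (A,0)->write 0,move L,goto B. Now: state=B, head=-1, tape[-4..4]=010001010 (head:    ^)
Step 2: in state B at pos -1, read 0 -> (B,0)->write 1,move L,goto B. Now: state=B, head=-2, tape[-4..4]=010101010 (head:   ^)
Head positions at steps 0..2: starting at 0, distinct positions visited = {-2, -1, 0} -> 3 position(s)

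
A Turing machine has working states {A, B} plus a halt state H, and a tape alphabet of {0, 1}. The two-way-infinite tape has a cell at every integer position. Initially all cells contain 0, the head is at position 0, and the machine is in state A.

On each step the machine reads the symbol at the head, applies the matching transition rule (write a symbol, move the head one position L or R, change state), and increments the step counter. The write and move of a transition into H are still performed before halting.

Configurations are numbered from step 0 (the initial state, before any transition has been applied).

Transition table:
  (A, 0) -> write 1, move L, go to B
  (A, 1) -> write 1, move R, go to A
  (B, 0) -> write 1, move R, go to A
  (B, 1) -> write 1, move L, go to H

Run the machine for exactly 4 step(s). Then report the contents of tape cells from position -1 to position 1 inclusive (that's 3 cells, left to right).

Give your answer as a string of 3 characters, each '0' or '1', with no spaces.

Step 1: in state A at pos 0, read 0 -> (A,0)->write 1,move L,goto B. Now: state=B, head=-1, tape[-2..1]=0010 (head:  ^)
Step 2: in state B at pos -1, read 0 -> (B,0)->write 1,move R,goto A. Now: state=A, head=0, tape[-2..1]=0110 (head:   ^)
Step 3: in state A at pos 0, read 1 -> (A,1)->write 1,move R,goto A. Now: state=A, head=1, tape[-2..2]=01100 (head:    ^)
Step 4: in state A at pos 1, read 0 -> (A,0)->write 1,move L,goto B. Now: state=B, head=0, tape[-2..2]=01110 (head:   ^)

Answer: 111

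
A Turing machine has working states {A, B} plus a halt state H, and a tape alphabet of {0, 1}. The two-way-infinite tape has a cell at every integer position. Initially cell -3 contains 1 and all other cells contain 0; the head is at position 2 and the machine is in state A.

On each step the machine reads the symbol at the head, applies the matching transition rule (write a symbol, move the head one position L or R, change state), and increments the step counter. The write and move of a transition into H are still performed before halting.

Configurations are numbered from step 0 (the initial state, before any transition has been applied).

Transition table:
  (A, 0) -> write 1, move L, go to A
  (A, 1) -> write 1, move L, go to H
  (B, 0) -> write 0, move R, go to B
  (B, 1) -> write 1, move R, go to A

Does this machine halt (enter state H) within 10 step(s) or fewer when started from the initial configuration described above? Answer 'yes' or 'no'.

Answer: yes

Derivation:
Step 1: in state A at pos 2, read 0 -> (A,0)->write 1,move L,goto A. Now: state=A, head=1, tape[-4..3]=01000010 (head:      ^)
Step 2: in state A at pos 1, read 0 -> (A,0)->write 1,move L,goto A. Now: state=A, head=0, tape[-4..3]=01000110 (head:     ^)
Step 3: in state A at pos 0, read 0 -> (A,0)->write 1,move L,goto A. Now: state=A, head=-1, tape[-4..3]=01001110 (head:    ^)
Step 4: in state A at pos -1, read 0 -> (A,0)->write 1,move L,goto A. Now: state=A, head=-2, tape[-4..3]=01011110 (head:   ^)
Step 5: in state A at pos -2, read 0 -> (A,0)->write 1,move L,goto A. Now: state=A, head=-3, tape[-4..3]=01111110 (head:  ^)
Step 6: in state A at pos -3, read 1 -> (A,1)->write 1,move L,goto H. Now: state=H, head=-4, tape[-5..3]=001111110 (head:  ^)
State H reached at step 6; 6 <= 10 -> yes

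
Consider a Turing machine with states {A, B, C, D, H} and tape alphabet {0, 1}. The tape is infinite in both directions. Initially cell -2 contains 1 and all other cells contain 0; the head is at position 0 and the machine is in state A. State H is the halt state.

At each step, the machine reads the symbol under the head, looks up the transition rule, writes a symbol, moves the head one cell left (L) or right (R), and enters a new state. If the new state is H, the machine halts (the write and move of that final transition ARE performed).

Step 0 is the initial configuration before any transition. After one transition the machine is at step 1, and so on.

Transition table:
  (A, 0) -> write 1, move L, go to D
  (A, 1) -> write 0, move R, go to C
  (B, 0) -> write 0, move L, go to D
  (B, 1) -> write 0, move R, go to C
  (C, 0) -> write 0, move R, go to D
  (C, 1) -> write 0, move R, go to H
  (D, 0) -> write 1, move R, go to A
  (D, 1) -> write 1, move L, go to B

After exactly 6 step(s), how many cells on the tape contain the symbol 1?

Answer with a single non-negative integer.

Answer: 4

Derivation:
Step 1: in state A at pos 0, read 0 -> (A,0)->write 1,move L,goto D. Now: state=D, head=-1, tape[-3..1]=01010 (head:   ^)
Step 2: in state D at pos -1, read 0 -> (D,0)->write 1,move R,goto A. Now: state=A, head=0, tape[-3..1]=01110 (head:    ^)
Step 3: in state A at pos 0, read 1 -> (A,1)->write 0,move R,goto C. Now: state=C, head=1, tape[-3..2]=011000 (head:     ^)
Step 4: in state C at pos 1, read 0 -> (C,0)->write 0,move R,goto D. Now: state=D, head=2, tape[-3..3]=0110000 (head:      ^)
Step 5: in state D at pos 2, read 0 -> (D,0)->write 1,move R,goto A. Now: state=A, head=3, tape[-3..4]=01100100 (head:       ^)
Step 6: in state A at pos 3, read 0 -> (A,0)->write 1,move L,goto D. Now: state=D, head=2, tape[-3..4]=01100110 (head:      ^)
Cells containing 1 after step 6: {-2, -1, 2, 3} -> 4 cell(s)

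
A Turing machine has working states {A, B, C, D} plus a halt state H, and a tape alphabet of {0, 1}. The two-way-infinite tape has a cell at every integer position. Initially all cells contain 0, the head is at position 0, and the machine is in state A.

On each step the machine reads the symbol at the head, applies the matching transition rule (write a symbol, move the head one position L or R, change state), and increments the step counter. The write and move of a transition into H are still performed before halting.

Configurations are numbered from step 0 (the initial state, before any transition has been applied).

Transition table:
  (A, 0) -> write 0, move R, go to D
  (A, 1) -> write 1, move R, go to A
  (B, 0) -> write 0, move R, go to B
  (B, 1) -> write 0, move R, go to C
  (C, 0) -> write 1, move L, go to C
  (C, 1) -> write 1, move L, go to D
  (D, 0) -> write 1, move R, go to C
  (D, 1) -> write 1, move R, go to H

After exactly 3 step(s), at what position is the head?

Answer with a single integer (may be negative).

Step 1: in state A at pos 0, read 0 -> (A,0)->write 0,move R,goto D. Now: state=D, head=1, tape[-1..2]=0000 (head:   ^)
Step 2: in state D at pos 1, read 0 -> (D,0)->write 1,move R,goto C. Now: state=C, head=2, tape[-1..3]=00100 (head:    ^)
Step 3: in state C at pos 2, read 0 -> (C,0)->write 1,move L,goto C. Now: state=C, head=1, tape[-1..3]=00110 (head:   ^)

Answer: 1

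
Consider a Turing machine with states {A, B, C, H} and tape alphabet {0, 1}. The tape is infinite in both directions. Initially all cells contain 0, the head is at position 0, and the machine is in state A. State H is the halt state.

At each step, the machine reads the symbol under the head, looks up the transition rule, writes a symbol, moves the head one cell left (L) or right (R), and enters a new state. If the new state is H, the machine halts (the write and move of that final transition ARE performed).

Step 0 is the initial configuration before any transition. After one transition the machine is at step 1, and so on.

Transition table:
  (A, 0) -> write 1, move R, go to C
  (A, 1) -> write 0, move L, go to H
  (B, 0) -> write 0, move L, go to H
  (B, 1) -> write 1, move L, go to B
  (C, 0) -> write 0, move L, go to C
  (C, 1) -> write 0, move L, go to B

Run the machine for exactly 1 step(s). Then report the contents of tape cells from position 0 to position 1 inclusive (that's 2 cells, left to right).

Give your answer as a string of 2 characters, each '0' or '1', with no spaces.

Answer: 10

Derivation:
Step 1: in state A at pos 0, read 0 -> (A,0)->write 1,move R,goto C. Now: state=C, head=1, tape[-1..2]=0100 (head:   ^)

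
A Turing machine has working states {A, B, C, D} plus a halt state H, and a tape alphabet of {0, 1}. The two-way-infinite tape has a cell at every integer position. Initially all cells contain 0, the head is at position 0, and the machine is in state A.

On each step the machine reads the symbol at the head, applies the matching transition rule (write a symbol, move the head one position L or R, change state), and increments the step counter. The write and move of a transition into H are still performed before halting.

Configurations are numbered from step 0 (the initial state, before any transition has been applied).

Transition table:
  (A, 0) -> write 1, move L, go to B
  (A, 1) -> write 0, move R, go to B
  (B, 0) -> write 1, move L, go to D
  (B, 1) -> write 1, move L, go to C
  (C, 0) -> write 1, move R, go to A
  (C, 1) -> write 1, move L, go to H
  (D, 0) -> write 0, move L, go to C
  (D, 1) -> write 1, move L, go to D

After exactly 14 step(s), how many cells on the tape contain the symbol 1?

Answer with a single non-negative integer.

Step 1: in state A at pos 0, read 0 -> (A,0)->write 1,move L,goto B. Now: state=B, head=-1, tape[-2..1]=0010 (head:  ^)
Step 2: in state B at pos -1, read 0 -> (B,0)->write 1,move L,goto D. Now: state=D, head=-2, tape[-3..1]=00110 (head:  ^)
Step 3: in state D at pos -2, read 0 -> (D,0)->write 0,move L,goto C. Now: state=C, head=-3, tape[-4..1]=000110 (head:  ^)
Step 4: in state C at pos -3, read 0 -> (C,0)->write 1,move R,goto A. Now: state=A, head=-2, tape[-4..1]=010110 (head:   ^)
Step 5: in state A at pos -2, read 0 -> (A,0)->write 1,move L,goto B. Now: state=B, head=-3, tape[-4..1]=011110 (head:  ^)
Step 6: in state B at pos -3, read 1 -> (B,1)->write 1,move L,goto C. Now: state=C, head=-4, tape[-5..1]=0011110 (head:  ^)
Step 7: in state C at pos -4, read 0 -> (C,0)->write 1,move R,goto A. Now: state=A, head=-3, tape[-5..1]=0111110 (head:   ^)
Step 8: in state A at pos -3, read 1 -> (A,1)->write 0,move R,goto B. Now: state=B, head=-2, tape[-5..1]=0101110 (head:    ^)
Step 9: in state B at pos -2, read 1 -> (B,1)->write 1,move L,goto C. Now: state=C, head=-3, tape[-5..1]=0101110 (head:   ^)
Step 10: in state C at pos -3, read 0 -> (C,0)->write 1,move R,goto A. Now: state=A, head=-2, tape[-5..1]=0111110 (head:    ^)
Step 11: in state A at pos -2, read 1 -> (A,1)->write 0,move R,goto B. Now: state=B, head=-1, tape[-5..1]=0110110 (head:     ^)
Step 12: in state B at pos -1, read 1 -> (B,1)->write 1,move L,goto C. Now: state=C, head=-2, tape[-5..1]=0110110 (head:    ^)
Step 13: in state C at pos -2, read 0 -> (C,0)->write 1,move R,goto A. Now: state=A, head=-1, tape[-5..1]=0111110 (head:     ^)
Step 14: in state A at pos -1, read 1 -> (A,1)->write 0,move R,goto B. Now: state=B, head=0, tape[-5..1]=0111010 (head:      ^)
Cells containing 1 after step 14: {-4, -3, -2, 0} -> 4 cell(s)

Answer: 4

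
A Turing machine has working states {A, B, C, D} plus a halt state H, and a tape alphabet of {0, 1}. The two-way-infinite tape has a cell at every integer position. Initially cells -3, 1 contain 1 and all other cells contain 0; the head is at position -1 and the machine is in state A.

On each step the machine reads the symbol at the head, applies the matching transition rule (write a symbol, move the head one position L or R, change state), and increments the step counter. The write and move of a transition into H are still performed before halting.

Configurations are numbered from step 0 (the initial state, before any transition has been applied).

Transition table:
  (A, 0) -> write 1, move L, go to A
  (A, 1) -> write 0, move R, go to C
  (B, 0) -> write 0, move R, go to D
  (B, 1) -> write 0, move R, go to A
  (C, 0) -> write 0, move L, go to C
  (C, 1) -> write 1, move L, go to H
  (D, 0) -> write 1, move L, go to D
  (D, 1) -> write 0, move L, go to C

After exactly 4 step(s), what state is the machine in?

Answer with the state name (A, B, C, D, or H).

Answer: H

Derivation:
Step 1: in state A at pos -1, read 0 -> (A,0)->write 1,move L,goto A. Now: state=A, head=-2, tape[-4..2]=0101010 (head:   ^)
Step 2: in state A at pos -2, read 0 -> (A,0)->write 1,move L,goto A. Now: state=A, head=-3, tape[-4..2]=0111010 (head:  ^)
Step 3: in state A at pos -3, read 1 -> (A,1)->write 0,move R,goto C. Now: state=C, head=-2, tape[-4..2]=0011010 (head:   ^)
Step 4: in state C at pos -2, read 1 -> (C,1)->write 1,move L,goto H. Now: state=H, head=-3, tape[-4..2]=0011010 (head:  ^)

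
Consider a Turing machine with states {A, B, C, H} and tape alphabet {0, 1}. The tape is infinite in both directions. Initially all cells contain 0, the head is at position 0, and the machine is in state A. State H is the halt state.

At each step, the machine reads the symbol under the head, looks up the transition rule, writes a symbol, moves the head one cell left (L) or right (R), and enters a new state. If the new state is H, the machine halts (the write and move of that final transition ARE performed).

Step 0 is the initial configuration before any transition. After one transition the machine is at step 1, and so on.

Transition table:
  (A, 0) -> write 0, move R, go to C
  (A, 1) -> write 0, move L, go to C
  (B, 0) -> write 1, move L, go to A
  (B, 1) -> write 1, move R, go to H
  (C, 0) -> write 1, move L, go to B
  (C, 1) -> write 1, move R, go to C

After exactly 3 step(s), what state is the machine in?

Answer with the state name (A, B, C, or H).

Answer: A

Derivation:
Step 1: in state A at pos 0, read 0 -> (A,0)->write 0,move R,goto C. Now: state=C, head=1, tape[-1..2]=0000 (head:   ^)
Step 2: in state C at pos 1, read 0 -> (C,0)->write 1,move L,goto B. Now: state=B, head=0, tape[-1..2]=0010 (head:  ^)
Step 3: in state B at pos 0, read 0 -> (B,0)->write 1,move L,goto A. Now: state=A, head=-1, tape[-2..2]=00110 (head:  ^)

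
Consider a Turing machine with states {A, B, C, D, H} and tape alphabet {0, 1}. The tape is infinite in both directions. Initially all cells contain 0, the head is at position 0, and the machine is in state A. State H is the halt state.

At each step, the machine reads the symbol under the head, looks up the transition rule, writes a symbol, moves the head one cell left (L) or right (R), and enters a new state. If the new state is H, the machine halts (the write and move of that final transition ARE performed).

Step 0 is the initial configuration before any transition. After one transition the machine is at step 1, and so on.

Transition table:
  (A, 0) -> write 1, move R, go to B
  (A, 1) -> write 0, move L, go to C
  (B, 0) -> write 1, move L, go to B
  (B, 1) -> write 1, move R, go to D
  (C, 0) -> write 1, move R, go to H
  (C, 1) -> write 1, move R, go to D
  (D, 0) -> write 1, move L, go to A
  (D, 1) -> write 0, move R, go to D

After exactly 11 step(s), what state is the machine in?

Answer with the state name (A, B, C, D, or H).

Step 1: in state A at pos 0, read 0 -> (A,0)->write 1,move R,goto B. Now: state=B, head=1, tape[-1..2]=0100 (head:   ^)
Step 2: in state B at pos 1, read 0 -> (B,0)->write 1,move L,goto B. Now: state=B, head=0, tape[-1..2]=0110 (head:  ^)
Step 3: in state B at pos 0, read 1 -> (B,1)->write 1,move R,goto D. Now: state=D, head=1, tape[-1..2]=0110 (head:   ^)
Step 4: in state D at pos 1, read 1 -> (D,1)->write 0,move R,goto D. Now: state=D, head=2, tape[-1..3]=01000 (head:    ^)
Step 5: in state D at pos 2, read 0 -> (D,0)->write 1,move L,goto A. Now: state=A, head=1, tape[-1..3]=01010 (head:   ^)
Step 6: in state A at pos 1, read 0 -> (A,0)->write 1,move R,goto B. Now: state=B, head=2, tape[-1..3]=01110 (head:    ^)
Step 7: in state B at pos 2, read 1 -> (B,1)->write 1,move R,goto D. Now: state=D, head=3, tape[-1..4]=011100 (head:     ^)
Step 8: in state D at pos 3, read 0 -> (D,0)->write 1,move L,goto A. Now: state=A, head=2, tape[-1..4]=011110 (head:    ^)
Step 9: in state A at pos 2, read 1 -> (A,1)->write 0,move L,goto C. Now: state=C, head=1, tape[-1..4]=011010 (head:   ^)
Step 10: in state C at pos 1, read 1 -> (C,1)->write 1,move R,goto D. Now: state=D, head=2, tape[-1..4]=011010 (head:    ^)
Step 11: in state D at pos 2, read 0 -> (D,0)->write 1,move L,goto A. Now: state=A, head=1, tape[-1..4]=011110 (head:   ^)

Answer: A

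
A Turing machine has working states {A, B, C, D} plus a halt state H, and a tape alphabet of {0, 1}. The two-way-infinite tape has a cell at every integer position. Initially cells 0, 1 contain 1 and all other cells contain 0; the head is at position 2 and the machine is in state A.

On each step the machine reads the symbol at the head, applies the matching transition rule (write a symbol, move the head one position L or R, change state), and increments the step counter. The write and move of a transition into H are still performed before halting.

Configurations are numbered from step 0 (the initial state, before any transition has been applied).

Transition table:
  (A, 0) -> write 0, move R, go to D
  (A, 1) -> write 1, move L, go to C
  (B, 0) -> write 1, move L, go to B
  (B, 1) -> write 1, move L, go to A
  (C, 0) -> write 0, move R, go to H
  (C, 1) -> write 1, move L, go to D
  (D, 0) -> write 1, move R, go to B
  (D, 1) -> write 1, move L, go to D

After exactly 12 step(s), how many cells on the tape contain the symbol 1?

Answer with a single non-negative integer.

Step 1: in state A at pos 2, read 0 -> (A,0)->write 0,move R,goto D. Now: state=D, head=3, tape[-1..4]=011000 (head:     ^)
Step 2: in state D at pos 3, read 0 -> (D,0)->write 1,move R,goto B. Now: state=B, head=4, tape[-1..5]=0110100 (head:      ^)
Step 3: in state B at pos 4, read 0 -> (B,0)->write 1,move L,goto B. Now: state=B, head=3, tape[-1..5]=0110110 (head:     ^)
Step 4: in state B at pos 3, read 1 -> (B,1)->write 1,move L,goto A. Now: state=A, head=2, tape[-1..5]=0110110 (head:    ^)
Step 5: in state A at pos 2, read 0 -> (A,0)->write 0,move R,goto D. Now: state=D, head=3, tape[-1..5]=0110110 (head:     ^)
Step 6: in state D at pos 3, read 1 -> (D,1)->write 1,move L,goto D. Now: state=D, head=2, tape[-1..5]=0110110 (head:    ^)
Step 7: in state D at pos 2, read 0 -> (D,0)->write 1,move R,goto B. Now: state=B, head=3, tape[-1..5]=0111110 (head:     ^)
Step 8: in state B at pos 3, read 1 -> (B,1)->write 1,move L,goto A. Now: state=A, head=2, tape[-1..5]=0111110 (head:    ^)
Step 9: in state A at pos 2, read 1 -> (A,1)->write 1,move L,goto C. Now: state=C, head=1, tape[-1..5]=0111110 (head:   ^)
Step 10: in state C at pos 1, read 1 -> (C,1)->write 1,move L,goto D. Now: state=D, head=0, tape[-1..5]=0111110 (head:  ^)
Step 11: in state D at pos 0, read 1 -> (D,1)->write 1,move L,goto D. Now: state=D, head=-1, tape[-2..5]=00111110 (head:  ^)
Step 12: in state D at pos -1, read 0 -> (D,0)->write 1,move R,goto B. Now: state=B, head=0, tape[-2..5]=01111110 (head:   ^)
Cells containing 1 after step 12: {-1, 0, 1, 2, 3, 4} -> 6 cell(s)

Answer: 6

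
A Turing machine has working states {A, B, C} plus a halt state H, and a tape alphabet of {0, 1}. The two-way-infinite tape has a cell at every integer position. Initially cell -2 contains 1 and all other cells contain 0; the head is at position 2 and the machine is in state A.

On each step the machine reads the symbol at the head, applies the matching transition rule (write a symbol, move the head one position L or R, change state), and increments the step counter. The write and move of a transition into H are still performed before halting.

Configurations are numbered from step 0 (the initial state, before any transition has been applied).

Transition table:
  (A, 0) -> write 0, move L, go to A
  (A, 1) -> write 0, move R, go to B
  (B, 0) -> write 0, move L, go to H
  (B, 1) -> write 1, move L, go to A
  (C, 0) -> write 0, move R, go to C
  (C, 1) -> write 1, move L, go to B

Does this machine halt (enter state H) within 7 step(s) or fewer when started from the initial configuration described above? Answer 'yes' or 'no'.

Answer: yes

Derivation:
Step 1: in state A at pos 2, read 0 -> (A,0)->write 0,move L,goto A. Now: state=A, head=1, tape[-3..3]=0100000 (head:     ^)
Step 2: in state A at pos 1, read 0 -> (A,0)->write 0,move L,goto A. Now: state=A, head=0, tape[-3..3]=0100000 (head:    ^)
Step 3: in state A at pos 0, read 0 -> (A,0)->write 0,move L,goto A. Now: state=A, head=-1, tape[-3..3]=0100000 (head:   ^)
Step 4: in state A at pos -1, read 0 -> (A,0)->write 0,move L,goto A. Now: state=A, head=-2, tape[-3..3]=0100000 (head:  ^)
Step 5: in state A at pos -2, read 1 -> (A,1)->write 0,move R,goto B. Now: state=B, head=-1, tape[-3..3]=0000000 (head:   ^)
Step 6: in state B at pos -1, read 0 -> (B,0)->write 0,move L,goto H. Now: state=H, head=-2, tape[-3..3]=0000000 (head:  ^)
State H reached at step 6; 6 <= 7 -> yes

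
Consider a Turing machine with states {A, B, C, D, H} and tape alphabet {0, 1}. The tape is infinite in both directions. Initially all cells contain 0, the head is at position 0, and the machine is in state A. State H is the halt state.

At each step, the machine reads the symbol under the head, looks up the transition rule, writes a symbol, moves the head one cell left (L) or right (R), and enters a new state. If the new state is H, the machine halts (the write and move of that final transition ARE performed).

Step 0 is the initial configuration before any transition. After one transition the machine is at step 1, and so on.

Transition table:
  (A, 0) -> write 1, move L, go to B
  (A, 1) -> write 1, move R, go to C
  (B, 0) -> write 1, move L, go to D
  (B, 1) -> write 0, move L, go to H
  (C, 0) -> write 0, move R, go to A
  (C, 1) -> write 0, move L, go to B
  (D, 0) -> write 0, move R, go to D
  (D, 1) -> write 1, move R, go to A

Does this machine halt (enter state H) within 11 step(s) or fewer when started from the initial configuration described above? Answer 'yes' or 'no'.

Answer: no

Derivation:
Step 1: in state A at pos 0, read 0 -> (A,0)->write 1,move L,goto B. Now: state=B, head=-1, tape[-2..1]=0010 (head:  ^)
Step 2: in state B at pos -1, read 0 -> (B,0)->write 1,move L,goto D. Now: state=D, head=-2, tape[-3..1]=00110 (head:  ^)
Step 3: in state D at pos -2, read 0 -> (D,0)->write 0,move R,goto D. Now: state=D, head=-1, tape[-3..1]=00110 (head:   ^)
Step 4: in state D at pos -1, read 1 -> (D,1)->write 1,move R,goto A. Now: state=A, head=0, tape[-3..1]=00110 (head:    ^)
Step 5: in state A at pos 0, read 1 -> (A,1)->write 1,move R,goto C. Now: state=C, head=1, tape[-3..2]=001100 (head:     ^)
Step 6: in state C at pos 1, read 0 -> (C,0)->write 0,move R,goto A. Now: state=A, head=2, tape[-3..3]=0011000 (head:      ^)
Step 7: in state A at pos 2, read 0 -> (A,0)->write 1,move L,goto B. Now: state=B, head=1, tape[-3..3]=0011010 (head:     ^)
Step 8: in state B at pos 1, read 0 -> (B,0)->write 1,move L,goto D. Now: state=D, head=0, tape[-3..3]=0011110 (head:    ^)
Step 9: in state D at pos 0, read 1 -> (D,1)->write 1,move R,goto A. Now: state=A, head=1, tape[-3..3]=0011110 (head:     ^)
Step 10: in state A at pos 1, read 1 -> (A,1)->write 1,move R,goto C. Now: state=C, head=2, tape[-3..3]=0011110 (head:      ^)
Step 11: in state C at pos 2, read 1 -> (C,1)->write 0,move L,goto B. Now: state=B, head=1, tape[-3..3]=0011100 (head:     ^)
After 11 step(s): state = B (not H) -> not halted within 11 -> no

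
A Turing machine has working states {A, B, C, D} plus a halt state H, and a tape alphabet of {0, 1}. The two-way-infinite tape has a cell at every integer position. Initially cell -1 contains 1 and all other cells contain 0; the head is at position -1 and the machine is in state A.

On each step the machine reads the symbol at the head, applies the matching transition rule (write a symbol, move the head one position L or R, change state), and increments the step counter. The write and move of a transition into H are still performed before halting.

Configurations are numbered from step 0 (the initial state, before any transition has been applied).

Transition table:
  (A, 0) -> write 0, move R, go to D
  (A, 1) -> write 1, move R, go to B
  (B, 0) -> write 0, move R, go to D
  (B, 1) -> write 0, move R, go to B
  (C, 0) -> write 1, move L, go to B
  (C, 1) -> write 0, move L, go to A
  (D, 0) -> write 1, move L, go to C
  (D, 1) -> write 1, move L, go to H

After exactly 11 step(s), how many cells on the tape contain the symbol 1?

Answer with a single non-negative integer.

Answer: 2

Derivation:
Step 1: in state A at pos -1, read 1 -> (A,1)->write 1,move R,goto B. Now: state=B, head=0, tape[-2..1]=0100 (head:   ^)
Step 2: in state B at pos 0, read 0 -> (B,0)->write 0,move R,goto D. Now: state=D, head=1, tape[-2..2]=01000 (head:    ^)
Step 3: in state D at pos 1, read 0 -> (D,0)->write 1,move L,goto C. Now: state=C, head=0, tape[-2..2]=01010 (head:   ^)
Step 4: in state C at pos 0, read 0 -> (C,0)->write 1,move L,goto B. Now: state=B, head=-1, tape[-2..2]=01110 (head:  ^)
Step 5: in state B at pos -1, read 1 -> (B,1)->write 0,move R,goto B. Now: state=B, head=0, tape[-2..2]=00110 (head:   ^)
Step 6: in state B at pos 0, read 1 -> (B,1)->write 0,move R,goto B. Now: state=B, head=1, tape[-2..2]=00010 (head:    ^)
Step 7: in state B at pos 1, read 1 -> (B,1)->write 0,move R,goto B. Now: state=B, head=2, tape[-2..3]=000000 (head:     ^)
Step 8: in state B at pos 2, read 0 -> (B,0)->write 0,move R,goto D. Now: state=D, head=3, tape[-2..4]=0000000 (head:      ^)
Step 9: in state D at pos 3, read 0 -> (D,0)->write 1,move L,goto C. Now: state=C, head=2, tape[-2..4]=0000010 (head:     ^)
Step 10: in state C at pos 2, read 0 -> (C,0)->write 1,move L,goto B. Now: state=B, head=1, tape[-2..4]=0000110 (head:    ^)
Step 11: in state B at pos 1, read 0 -> (B,0)->write 0,move R,goto D. Now: state=D, head=2, tape[-2..4]=0000110 (head:     ^)
Cells containing 1 after step 11: {2, 3} -> 2 cell(s)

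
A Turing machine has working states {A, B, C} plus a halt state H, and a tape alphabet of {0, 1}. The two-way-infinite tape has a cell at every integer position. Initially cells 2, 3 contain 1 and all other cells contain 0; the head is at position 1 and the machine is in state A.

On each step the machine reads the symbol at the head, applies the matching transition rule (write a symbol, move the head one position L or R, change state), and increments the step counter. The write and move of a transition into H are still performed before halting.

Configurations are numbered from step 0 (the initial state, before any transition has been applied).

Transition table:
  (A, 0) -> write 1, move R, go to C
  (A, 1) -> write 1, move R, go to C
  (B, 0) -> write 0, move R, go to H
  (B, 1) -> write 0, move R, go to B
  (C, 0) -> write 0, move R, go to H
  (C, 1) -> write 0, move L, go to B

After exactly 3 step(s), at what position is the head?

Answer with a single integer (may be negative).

Step 1: in state A at pos 1, read 0 -> (A,0)->write 1,move R,goto C. Now: state=C, head=2, tape[0..4]=01110 (head:   ^)
Step 2: in state C at pos 2, read 1 -> (C,1)->write 0,move L,goto B. Now: state=B, head=1, tape[0..4]=01010 (head:  ^)
Step 3: in state B at pos 1, read 1 -> (B,1)->write 0,move R,goto B. Now: state=B, head=2, tape[0..4]=00010 (head:   ^)

Answer: 2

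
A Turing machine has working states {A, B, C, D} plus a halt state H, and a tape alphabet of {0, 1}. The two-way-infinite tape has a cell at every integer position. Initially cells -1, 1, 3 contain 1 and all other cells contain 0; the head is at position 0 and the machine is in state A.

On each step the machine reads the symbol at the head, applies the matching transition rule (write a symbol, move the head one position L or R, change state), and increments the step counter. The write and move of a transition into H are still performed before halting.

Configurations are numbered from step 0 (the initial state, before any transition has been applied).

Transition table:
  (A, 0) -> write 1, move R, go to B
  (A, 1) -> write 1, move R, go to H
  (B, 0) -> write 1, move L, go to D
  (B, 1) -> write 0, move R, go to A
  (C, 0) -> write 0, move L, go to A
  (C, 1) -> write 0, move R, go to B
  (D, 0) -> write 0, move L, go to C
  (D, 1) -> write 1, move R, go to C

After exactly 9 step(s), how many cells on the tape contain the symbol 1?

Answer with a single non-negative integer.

Step 1: in state A at pos 0, read 0 -> (A,0)->write 1,move R,goto B. Now: state=B, head=1, tape[-2..4]=0111010 (head:    ^)
Step 2: in state B at pos 1, read 1 -> (B,1)->write 0,move R,goto A. Now: state=A, head=2, tape[-2..4]=0110010 (head:     ^)
Step 3: in state A at pos 2, read 0 -> (A,0)->write 1,move R,goto B. Now: state=B, head=3, tape[-2..4]=0110110 (head:      ^)
Step 4: in state B at pos 3, read 1 -> (B,1)->write 0,move R,goto A. Now: state=A, head=4, tape[-2..5]=01101000 (head:       ^)
Step 5: in state A at pos 4, read 0 -> (A,0)->write 1,move R,goto B. Now: state=B, head=5, tape[-2..6]=011010100 (head:        ^)
Step 6: in state B at pos 5, read 0 -> (B,0)->write 1,move L,goto D. Now: state=D, head=4, tape[-2..6]=011010110 (head:       ^)
Step 7: in state D at pos 4, read 1 -> (D,1)->write 1,move R,goto C. Now: state=C, head=5, tape[-2..6]=011010110 (head:        ^)
Step 8: in state C at pos 5, read 1 -> (C,1)->write 0,move R,goto B. Now: state=B, head=6, tape[-2..7]=0110101000 (head:         ^)
Step 9: in state B at pos 6, read 0 -> (B,0)->write 1,move L,goto D. Now: state=D, head=5, tape[-2..7]=0110101010 (head:        ^)
Cells containing 1 after step 9: {-1, 0, 2, 4, 6} -> 5 cell(s)

Answer: 5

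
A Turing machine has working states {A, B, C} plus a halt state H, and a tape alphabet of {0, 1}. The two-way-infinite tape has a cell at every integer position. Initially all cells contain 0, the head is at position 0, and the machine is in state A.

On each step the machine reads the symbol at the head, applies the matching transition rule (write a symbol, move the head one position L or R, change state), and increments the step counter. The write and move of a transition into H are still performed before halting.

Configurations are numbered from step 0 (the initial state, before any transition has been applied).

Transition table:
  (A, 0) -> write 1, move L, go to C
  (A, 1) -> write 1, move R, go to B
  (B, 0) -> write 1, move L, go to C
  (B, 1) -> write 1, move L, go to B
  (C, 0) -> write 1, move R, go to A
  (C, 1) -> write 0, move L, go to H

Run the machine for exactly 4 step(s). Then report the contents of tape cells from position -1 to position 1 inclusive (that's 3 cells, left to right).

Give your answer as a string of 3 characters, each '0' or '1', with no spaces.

Step 1: in state A at pos 0, read 0 -> (A,0)->write 1,move L,goto C. Now: state=C, head=-1, tape[-2..1]=0010 (head:  ^)
Step 2: in state C at pos -1, read 0 -> (C,0)->write 1,move R,goto A. Now: state=A, head=0, tape[-2..1]=0110 (head:   ^)
Step 3: in state A at pos 0, read 1 -> (A,1)->write 1,move R,goto B. Now: state=B, head=1, tape[-2..2]=01100 (head:    ^)
Step 4: in state B at pos 1, read 0 -> (B,0)->write 1,move L,goto C. Now: state=C, head=0, tape[-2..2]=01110 (head:   ^)

Answer: 111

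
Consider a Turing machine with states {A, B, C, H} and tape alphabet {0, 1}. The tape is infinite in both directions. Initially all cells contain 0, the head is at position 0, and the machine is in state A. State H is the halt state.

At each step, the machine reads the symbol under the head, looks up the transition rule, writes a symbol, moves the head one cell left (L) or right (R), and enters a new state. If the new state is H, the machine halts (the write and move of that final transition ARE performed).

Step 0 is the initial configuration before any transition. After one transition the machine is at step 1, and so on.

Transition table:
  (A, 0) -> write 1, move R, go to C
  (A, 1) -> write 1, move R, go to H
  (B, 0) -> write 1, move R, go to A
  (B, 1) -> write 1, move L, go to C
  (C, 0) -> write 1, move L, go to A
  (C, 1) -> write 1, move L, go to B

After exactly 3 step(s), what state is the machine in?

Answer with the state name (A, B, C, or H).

Answer: H

Derivation:
Step 1: in state A at pos 0, read 0 -> (A,0)->write 1,move R,goto C. Now: state=C, head=1, tape[-1..2]=0100 (head:   ^)
Step 2: in state C at pos 1, read 0 -> (C,0)->write 1,move L,goto A. Now: state=A, head=0, tape[-1..2]=0110 (head:  ^)
Step 3: in state A at pos 0, read 1 -> (A,1)->write 1,move R,goto H. Now: state=H, head=1, tape[-1..2]=0110 (head:   ^)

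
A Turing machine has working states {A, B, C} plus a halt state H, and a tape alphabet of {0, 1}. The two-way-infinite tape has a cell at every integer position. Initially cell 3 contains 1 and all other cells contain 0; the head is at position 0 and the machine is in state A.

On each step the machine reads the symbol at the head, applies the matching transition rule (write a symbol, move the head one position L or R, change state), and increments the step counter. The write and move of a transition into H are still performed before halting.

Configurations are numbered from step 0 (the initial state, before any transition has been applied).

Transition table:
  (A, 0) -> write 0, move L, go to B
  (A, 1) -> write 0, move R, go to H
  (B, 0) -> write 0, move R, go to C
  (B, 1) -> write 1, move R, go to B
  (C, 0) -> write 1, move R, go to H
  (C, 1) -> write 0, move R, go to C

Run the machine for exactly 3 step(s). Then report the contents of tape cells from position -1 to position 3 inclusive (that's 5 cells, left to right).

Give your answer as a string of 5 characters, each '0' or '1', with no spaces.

Answer: 01001

Derivation:
Step 1: in state A at pos 0, read 0 -> (A,0)->write 0,move L,goto B. Now: state=B, head=-1, tape[-2..4]=0000010 (head:  ^)
Step 2: in state B at pos -1, read 0 -> (B,0)->write 0,move R,goto C. Now: state=C, head=0, tape[-2..4]=0000010 (head:   ^)
Step 3: in state C at pos 0, read 0 -> (C,0)->write 1,move R,goto H. Now: state=H, head=1, tape[-2..4]=0010010 (head:    ^)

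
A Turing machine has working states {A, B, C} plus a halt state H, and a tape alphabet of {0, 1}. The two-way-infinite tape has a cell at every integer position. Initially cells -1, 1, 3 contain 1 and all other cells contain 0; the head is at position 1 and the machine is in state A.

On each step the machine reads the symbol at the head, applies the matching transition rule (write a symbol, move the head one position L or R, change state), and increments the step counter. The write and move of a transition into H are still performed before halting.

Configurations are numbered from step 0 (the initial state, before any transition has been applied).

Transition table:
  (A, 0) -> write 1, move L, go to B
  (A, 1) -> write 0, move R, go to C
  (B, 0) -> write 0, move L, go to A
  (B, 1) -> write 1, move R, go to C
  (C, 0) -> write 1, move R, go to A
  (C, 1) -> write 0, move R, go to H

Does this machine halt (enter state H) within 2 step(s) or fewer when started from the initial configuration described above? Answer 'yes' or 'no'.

Answer: no

Derivation:
Step 1: in state A at pos 1, read 1 -> (A,1)->write 0,move R,goto C. Now: state=C, head=2, tape[-2..4]=0100010 (head:     ^)
Step 2: in state C at pos 2, read 0 -> (C,0)->write 1,move R,goto A. Now: state=A, head=3, tape[-2..4]=0100110 (head:      ^)
After 2 step(s): state = A (not H) -> not halted within 2 -> no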